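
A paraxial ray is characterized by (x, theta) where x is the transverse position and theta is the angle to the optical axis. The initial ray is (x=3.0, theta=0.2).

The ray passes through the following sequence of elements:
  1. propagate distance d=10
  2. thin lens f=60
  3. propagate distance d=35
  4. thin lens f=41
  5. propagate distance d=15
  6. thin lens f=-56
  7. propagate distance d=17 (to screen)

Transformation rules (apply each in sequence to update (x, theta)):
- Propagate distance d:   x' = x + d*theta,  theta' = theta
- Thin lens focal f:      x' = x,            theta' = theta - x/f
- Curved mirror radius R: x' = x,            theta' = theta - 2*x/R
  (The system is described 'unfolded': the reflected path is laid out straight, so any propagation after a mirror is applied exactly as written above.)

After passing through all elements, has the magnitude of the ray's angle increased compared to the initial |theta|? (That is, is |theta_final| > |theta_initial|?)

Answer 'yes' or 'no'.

Initial: x=3.0000 theta=0.2000
After 1 (propagate distance d=10): x=5.0000 theta=0.2000
After 2 (thin lens f=60): x=5.0000 theta=7/60 (≈0.1167)
After 3 (propagate distance d=35): x=109/12 (≈9.0833) theta=7/60 (≈0.1167)
After 4 (thin lens f=41): x=109/12 (≈9.0833) theta=-43/410 (≈-0.1049)
After 5 (propagate distance d=15): x=3695/492 (≈7.5102) theta=-43/410 (≈-0.1049)
After 6 (thin lens f=-56): x=3695/492 (≈7.5102) theta=4027/137760 (≈0.0292)
After 7 (propagate distance d=17 (to screen)): x=1103059/137760 (≈8.0071) theta=4027/137760 (≈0.0292)
|theta_initial|=0.2000 |theta_final|=4027/137760 (≈0.0292) -> not increased

Answer: no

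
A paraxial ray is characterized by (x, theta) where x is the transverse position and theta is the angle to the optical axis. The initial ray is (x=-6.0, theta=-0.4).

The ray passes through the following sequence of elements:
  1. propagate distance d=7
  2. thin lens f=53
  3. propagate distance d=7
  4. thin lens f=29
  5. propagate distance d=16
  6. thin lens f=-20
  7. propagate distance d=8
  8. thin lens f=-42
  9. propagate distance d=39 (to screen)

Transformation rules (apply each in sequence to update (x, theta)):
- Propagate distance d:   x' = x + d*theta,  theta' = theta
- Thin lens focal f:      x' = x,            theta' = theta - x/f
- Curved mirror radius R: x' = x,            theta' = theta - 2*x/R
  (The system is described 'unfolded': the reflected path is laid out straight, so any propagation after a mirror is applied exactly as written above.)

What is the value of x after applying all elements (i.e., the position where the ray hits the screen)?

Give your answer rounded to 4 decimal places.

Answer: -32.3083

Derivation:
Initial: x=-6.0000 theta=-0.4000
After 1 (propagate distance d=7): x=-8.8000 theta=-0.4000
After 2 (thin lens f=53): x=-8.8000 theta=-62/265 (≈-0.2340)
After 3 (propagate distance d=7): x=-2766/265 (≈-10.4377) theta=-62/265 (≈-0.2340)
After 4 (thin lens f=29): x=-2766/265 (≈-10.4377) theta=968/7685 (≈0.1260)
After 5 (propagate distance d=16): x=-64726/7685 (≈-8.4224) theta=968/7685 (≈0.1260)
After 6 (thin lens f=-20): x=-64726/7685 (≈-8.4224) theta=-22683/76850 (≈-0.2952)
After 7 (propagate distance d=8): x=-414362/38425 (≈-10.7837) theta=-22683/76850 (≈-0.2952)
After 8 (thin lens f=-42): x=-414362/38425 (≈-10.7837) theta=-178141/322770 (≈-0.5519)
After 9 (propagate distance d=39 (to screen)): x=-17380233/537950 (≈-32.3083) theta=-178141/322770 (≈-0.5519)
Rounded to 4 decimal places: x = -32.3083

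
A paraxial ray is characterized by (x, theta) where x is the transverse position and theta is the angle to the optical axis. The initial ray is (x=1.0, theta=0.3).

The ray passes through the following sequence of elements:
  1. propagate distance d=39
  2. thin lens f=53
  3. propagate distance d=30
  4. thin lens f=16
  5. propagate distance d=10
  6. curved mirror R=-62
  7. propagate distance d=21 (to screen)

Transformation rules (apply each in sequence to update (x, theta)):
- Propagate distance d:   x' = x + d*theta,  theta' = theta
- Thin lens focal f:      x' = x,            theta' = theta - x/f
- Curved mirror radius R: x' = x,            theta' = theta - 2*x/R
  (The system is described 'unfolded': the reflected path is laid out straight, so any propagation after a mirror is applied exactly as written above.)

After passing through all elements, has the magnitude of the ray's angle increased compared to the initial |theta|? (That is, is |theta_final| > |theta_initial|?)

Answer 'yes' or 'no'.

Initial: x=1.0000 theta=0.3000
After 1 (propagate distance d=39): x=12.7000 theta=0.3000
After 2 (thin lens f=53): x=12.7000 theta=16/265 (≈0.0604)
After 3 (propagate distance d=30): x=7691/530 (≈14.5113) theta=16/265 (≈0.0604)
After 4 (thin lens f=16): x=7691/530 (≈14.5113) theta=-7179/8480 (≈-0.8466)
After 5 (propagate distance d=10): x=25633/4240 (≈6.0455) theta=-7179/8480 (≈-0.8466)
After 6 (curved mirror R=-62): x=25633/4240 (≈6.0455) theta=-171283/262880 (≈-0.6516)
After 7 (propagate distance d=21 (to screen)): x=-2007697/262880 (≈-7.6373) theta=-171283/262880 (≈-0.6516)
|theta_initial|=0.3000 |theta_final|=171283/262880 (≈0.6516) -> increased

Answer: yes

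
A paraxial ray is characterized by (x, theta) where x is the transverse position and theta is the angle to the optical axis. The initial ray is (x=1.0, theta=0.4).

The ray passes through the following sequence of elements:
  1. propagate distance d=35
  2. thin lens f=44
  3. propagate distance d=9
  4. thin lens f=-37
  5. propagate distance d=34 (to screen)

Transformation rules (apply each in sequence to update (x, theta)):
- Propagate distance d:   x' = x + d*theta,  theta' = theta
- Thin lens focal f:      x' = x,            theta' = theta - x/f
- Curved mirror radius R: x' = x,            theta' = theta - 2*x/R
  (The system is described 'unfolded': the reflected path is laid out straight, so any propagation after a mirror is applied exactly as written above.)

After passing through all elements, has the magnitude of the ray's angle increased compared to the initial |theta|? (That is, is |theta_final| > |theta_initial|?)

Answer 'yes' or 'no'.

Initial: x=1.0000 theta=0.4000
After 1 (propagate distance d=35): x=15.0000 theta=0.4000
After 2 (thin lens f=44): x=15.0000 theta=13/220 (≈0.0591)
After 3 (propagate distance d=9): x=3417/220 (≈15.5318) theta=13/220 (≈0.0591)
After 4 (thin lens f=-37): x=3417/220 (≈15.5318) theta=1949/4070 (≈0.4789)
After 5 (propagate distance d=34 (to screen)): x=258961/8140 (≈31.8134) theta=1949/4070 (≈0.4789)
|theta_initial|=0.4000 |theta_final|=1949/4070 (≈0.4789) -> increased

Answer: yes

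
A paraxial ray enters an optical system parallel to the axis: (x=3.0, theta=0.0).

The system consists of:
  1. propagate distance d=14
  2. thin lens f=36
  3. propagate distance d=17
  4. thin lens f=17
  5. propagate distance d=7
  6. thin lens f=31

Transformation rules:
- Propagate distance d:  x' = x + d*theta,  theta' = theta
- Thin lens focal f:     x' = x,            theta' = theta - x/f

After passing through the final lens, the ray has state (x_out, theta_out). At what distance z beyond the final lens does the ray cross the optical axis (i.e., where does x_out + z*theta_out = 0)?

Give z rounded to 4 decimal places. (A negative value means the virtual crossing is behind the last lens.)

Initial: x=3.0000 theta=0.0000
After 1 (propagate distance d=14): x=3.0000 theta=0.0000
After 2 (thin lens f=36): x=3.0000 theta=-1/12 (≈-0.0833)
After 3 (propagate distance d=17): x=19/12 (≈1.5833) theta=-1/12 (≈-0.0833)
After 4 (thin lens f=17): x=19/12 (≈1.5833) theta=-3/17 (≈-0.1765)
After 5 (propagate distance d=7): x=71/204 (≈0.3480) theta=-3/17 (≈-0.1765)
After 6 (thin lens f=31): x=71/204 (≈0.3480) theta=-1187/6324 (≈-0.1877)
z_focus = -x_out/theta_out = -(71/204)/(-1187/6324) = 2201/1187 ≈ 1.8543
Rounded to 4 decimal places: z = 1.8543

Answer: 1.8543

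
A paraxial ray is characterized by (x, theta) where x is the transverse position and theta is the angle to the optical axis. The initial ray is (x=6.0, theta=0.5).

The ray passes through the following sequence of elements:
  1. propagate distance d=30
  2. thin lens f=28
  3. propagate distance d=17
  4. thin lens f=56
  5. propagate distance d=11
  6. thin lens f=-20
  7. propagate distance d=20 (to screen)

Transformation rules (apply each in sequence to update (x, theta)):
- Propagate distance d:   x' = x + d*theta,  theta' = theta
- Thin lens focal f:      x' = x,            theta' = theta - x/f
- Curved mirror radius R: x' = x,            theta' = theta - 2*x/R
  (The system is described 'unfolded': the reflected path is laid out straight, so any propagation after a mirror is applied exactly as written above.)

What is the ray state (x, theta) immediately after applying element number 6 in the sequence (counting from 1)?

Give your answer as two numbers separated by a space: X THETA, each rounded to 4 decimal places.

Answer: 10.7098 -0.0136

Derivation:
Initial: x=6.0000 theta=0.5000
After 1 (propagate distance d=30): x=21.0000 theta=0.5000
After 2 (thin lens f=28): x=21.0000 theta=-0.2500
After 3 (propagate distance d=17): x=16.7500 theta=-0.2500
After 4 (thin lens f=56): x=16.7500 theta=-123/224 (≈-0.5491)
After 5 (propagate distance d=11): x=2399/224 (≈10.7098) theta=-123/224 (≈-0.5491)
After 6 (thin lens f=-20): x=2399/224 (≈10.7098) theta=-61/4480 (≈-0.0136)
Rounded to 4 decimal places: x = 10.7098, theta = -0.0136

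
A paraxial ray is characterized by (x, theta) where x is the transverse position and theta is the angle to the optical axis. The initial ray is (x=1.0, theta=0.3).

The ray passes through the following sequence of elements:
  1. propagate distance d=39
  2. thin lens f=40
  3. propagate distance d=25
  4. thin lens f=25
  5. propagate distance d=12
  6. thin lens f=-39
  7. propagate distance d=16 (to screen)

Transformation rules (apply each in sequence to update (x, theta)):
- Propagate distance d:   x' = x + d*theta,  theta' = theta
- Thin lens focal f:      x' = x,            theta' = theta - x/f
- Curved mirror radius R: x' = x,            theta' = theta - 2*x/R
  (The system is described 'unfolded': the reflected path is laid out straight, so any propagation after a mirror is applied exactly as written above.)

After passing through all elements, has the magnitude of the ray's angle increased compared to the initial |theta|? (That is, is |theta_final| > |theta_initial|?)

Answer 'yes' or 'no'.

Answer: yes

Derivation:
Initial: x=1.0000 theta=0.3000
After 1 (propagate distance d=39): x=12.7000 theta=0.3000
After 2 (thin lens f=40): x=12.7000 theta=-0.0175
After 3 (propagate distance d=25): x=12.2625 theta=-0.0175
After 4 (thin lens f=25): x=12.2625 theta=-0.5080
After 5 (propagate distance d=12): x=6.1665 theta=-0.5080
After 6 (thin lens f=-39): x=6.1665 theta=-9097/26000 (≈-0.3499)
After 7 (propagate distance d=16 (to screen)): x=14777/26000 (≈0.5683) theta=-9097/26000 (≈-0.3499)
|theta_initial|=0.3000 |theta_final|=9097/26000 (≈0.3499) -> increased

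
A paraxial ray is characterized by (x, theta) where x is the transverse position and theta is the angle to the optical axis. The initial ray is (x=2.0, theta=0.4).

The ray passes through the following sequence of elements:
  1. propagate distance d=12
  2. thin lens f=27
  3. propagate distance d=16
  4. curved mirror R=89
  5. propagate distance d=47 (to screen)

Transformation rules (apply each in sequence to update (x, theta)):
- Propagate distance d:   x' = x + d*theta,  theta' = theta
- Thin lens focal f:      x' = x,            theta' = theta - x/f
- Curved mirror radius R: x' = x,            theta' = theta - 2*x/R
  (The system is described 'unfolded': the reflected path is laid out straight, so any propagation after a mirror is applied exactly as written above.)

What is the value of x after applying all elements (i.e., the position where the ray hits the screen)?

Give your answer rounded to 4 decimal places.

Initial: x=2.0000 theta=0.4000
After 1 (propagate distance d=12): x=6.8000 theta=0.4000
After 2 (thin lens f=27): x=6.8000 theta=4/27 (≈0.1481)
After 3 (propagate distance d=16): x=1238/135 (≈9.1704) theta=4/27 (≈0.1481)
After 4 (curved mirror R=89): x=1238/135 (≈9.1704) theta=-232/4005 (≈-0.0579)
After 5 (propagate distance d=47 (to screen)): x=15494/2403 (≈6.4478) theta=-232/4005 (≈-0.0579)
Rounded to 4 decimal places: x = 6.4478

Answer: 6.4478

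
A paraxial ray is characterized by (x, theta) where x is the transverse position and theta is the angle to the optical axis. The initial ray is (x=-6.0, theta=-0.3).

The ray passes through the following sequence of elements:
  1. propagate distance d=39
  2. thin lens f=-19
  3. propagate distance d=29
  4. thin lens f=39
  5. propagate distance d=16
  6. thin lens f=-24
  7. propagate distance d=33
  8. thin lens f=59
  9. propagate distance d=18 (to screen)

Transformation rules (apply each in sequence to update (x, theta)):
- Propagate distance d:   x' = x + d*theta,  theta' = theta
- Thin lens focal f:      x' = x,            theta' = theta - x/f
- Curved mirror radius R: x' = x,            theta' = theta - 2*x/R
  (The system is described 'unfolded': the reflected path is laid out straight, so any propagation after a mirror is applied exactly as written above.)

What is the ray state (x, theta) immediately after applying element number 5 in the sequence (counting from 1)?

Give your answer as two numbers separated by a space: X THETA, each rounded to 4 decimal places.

Initial: x=-6.0000 theta=-0.3000
After 1 (propagate distance d=39): x=-17.7000 theta=-0.3000
After 2 (thin lens f=-19): x=-17.7000 theta=-117/95 (≈-1.2316)
After 3 (propagate distance d=29): x=-10149/190 (≈-53.4158) theta=-117/95 (≈-1.2316)
After 4 (thin lens f=39): x=-10149/190 (≈-53.4158) theta=341/2470 (≈0.1381)
After 5 (propagate distance d=16): x=-126481/2470 (≈-51.2069) theta=341/2470 (≈0.1381)
Rounded to 4 decimal places: x = -51.2069, theta = 0.1381

Answer: -51.2069 0.1381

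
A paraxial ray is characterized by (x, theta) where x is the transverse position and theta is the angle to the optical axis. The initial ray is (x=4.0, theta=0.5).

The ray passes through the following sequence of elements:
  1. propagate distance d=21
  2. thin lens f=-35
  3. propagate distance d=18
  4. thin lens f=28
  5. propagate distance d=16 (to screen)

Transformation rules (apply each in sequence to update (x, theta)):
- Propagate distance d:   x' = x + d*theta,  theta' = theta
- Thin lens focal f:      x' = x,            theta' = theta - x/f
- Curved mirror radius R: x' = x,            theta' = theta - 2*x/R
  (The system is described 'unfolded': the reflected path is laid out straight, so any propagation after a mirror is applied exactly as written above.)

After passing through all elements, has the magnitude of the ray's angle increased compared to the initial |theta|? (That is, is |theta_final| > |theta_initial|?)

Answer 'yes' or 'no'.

Initial: x=4.0000 theta=0.5000
After 1 (propagate distance d=21): x=14.5000 theta=0.5000
After 2 (thin lens f=-35): x=14.5000 theta=32/35 (≈0.9143)
After 3 (propagate distance d=18): x=2167/70 (≈30.9571) theta=32/35 (≈0.9143)
After 4 (thin lens f=28): x=2167/70 (≈30.9571) theta=-75/392 (≈-0.1913)
After 5 (propagate distance d=16 (to screen)): x=13669/490 (≈27.8959) theta=-75/392 (≈-0.1913)
|theta_initial|=0.5000 |theta_final|=75/392 (≈0.1913) -> not increased

Answer: no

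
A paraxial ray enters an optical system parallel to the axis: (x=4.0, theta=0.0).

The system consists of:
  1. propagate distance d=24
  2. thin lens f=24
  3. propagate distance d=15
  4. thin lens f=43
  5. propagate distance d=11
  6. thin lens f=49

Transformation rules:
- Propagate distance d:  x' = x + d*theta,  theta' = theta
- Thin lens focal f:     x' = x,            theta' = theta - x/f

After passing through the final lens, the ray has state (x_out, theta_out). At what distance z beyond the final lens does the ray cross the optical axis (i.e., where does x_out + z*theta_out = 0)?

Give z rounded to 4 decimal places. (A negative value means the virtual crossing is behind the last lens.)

Initial: x=4.0000 theta=0.0000
After 1 (propagate distance d=24): x=4.0000 theta=0.0000
After 2 (thin lens f=24): x=4.0000 theta=-1/6 (≈-0.1667)
After 3 (propagate distance d=15): x=1.5000 theta=-1/6 (≈-0.1667)
After 4 (thin lens f=43): x=1.5000 theta=-26/129 (≈-0.2016)
After 5 (propagate distance d=11): x=-185/258 (≈-0.7171) theta=-26/129 (≈-0.2016)
After 6 (thin lens f=49): x=-185/258 (≈-0.7171) theta=-2363/12642 (≈-0.1869)
z_focus = -x_out/theta_out = -(-185/258)/(-2363/12642) = -9065/2363 ≈ -3.8362
Rounded to 4 decimal places: z = -3.8362

Answer: -3.8362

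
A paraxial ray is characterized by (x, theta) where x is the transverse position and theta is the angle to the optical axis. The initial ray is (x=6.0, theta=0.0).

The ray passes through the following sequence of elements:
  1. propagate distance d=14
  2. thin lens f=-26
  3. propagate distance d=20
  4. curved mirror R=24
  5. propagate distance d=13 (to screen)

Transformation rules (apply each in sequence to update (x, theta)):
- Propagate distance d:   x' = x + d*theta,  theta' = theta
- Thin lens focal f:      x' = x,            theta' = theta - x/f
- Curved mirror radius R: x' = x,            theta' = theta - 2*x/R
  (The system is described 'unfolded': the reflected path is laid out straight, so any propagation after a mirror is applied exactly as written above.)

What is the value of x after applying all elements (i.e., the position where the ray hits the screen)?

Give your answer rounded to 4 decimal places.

Initial: x=6.0000 theta=0.0000
After 1 (propagate distance d=14): x=6.0000 theta=0.0000
After 2 (thin lens f=-26): x=6.0000 theta=3/13 (≈0.2308)
After 3 (propagate distance d=20): x=138/13 (≈10.6154) theta=3/13 (≈0.2308)
After 4 (curved mirror R=24): x=138/13 (≈10.6154) theta=-17/26 (≈-0.6538)
After 5 (propagate distance d=13 (to screen)): x=55/26 (≈2.1154) theta=-17/26 (≈-0.6538)
Rounded to 4 decimal places: x = 2.1154

Answer: 2.1154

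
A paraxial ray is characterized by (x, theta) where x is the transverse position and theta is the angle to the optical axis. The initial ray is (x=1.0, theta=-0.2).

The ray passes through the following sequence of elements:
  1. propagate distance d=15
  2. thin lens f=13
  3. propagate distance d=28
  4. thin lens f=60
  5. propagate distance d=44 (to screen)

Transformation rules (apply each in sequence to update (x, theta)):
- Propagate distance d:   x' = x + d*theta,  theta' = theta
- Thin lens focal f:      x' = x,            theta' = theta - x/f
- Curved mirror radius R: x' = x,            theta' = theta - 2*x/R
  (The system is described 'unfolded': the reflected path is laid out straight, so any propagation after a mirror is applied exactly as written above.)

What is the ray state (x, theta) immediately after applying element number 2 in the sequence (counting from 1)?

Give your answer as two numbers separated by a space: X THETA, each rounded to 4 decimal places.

Initial: x=1.0000 theta=-0.2000
After 1 (propagate distance d=15): x=-2.0000 theta=-0.2000
After 2 (thin lens f=13): x=-2.0000 theta=-3/65 (≈-0.0462)
Rounded to 4 decimal places: x = -2.0000, theta = -0.0462

Answer: -2.0000 -0.0462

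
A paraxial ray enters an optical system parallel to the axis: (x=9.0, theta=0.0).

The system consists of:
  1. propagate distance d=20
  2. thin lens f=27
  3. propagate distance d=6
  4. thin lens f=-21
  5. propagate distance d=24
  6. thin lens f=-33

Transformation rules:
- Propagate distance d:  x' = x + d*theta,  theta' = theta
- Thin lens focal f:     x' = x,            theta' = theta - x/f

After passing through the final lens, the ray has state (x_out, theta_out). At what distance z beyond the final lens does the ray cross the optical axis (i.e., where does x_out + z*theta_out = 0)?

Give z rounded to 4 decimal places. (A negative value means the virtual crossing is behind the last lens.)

Answer: -33.0000

Derivation:
Initial: x=9.0000 theta=0.0000
After 1 (propagate distance d=20): x=9.0000 theta=0.0000
After 2 (thin lens f=27): x=9.0000 theta=-1/3 (≈-0.3333)
After 3 (propagate distance d=6): x=7.0000 theta=-1/3 (≈-0.3333)
After 4 (thin lens f=-21): x=7.0000 theta=0.0000
After 5 (propagate distance d=24): x=7.0000 theta=0.0000
After 6 (thin lens f=-33): x=7.0000 theta=7/33 (≈0.2121)
z_focus = -x_out/theta_out = -(7.0000)/(7/33) = -33.0000
Rounded to 4 decimal places: z = -33.0000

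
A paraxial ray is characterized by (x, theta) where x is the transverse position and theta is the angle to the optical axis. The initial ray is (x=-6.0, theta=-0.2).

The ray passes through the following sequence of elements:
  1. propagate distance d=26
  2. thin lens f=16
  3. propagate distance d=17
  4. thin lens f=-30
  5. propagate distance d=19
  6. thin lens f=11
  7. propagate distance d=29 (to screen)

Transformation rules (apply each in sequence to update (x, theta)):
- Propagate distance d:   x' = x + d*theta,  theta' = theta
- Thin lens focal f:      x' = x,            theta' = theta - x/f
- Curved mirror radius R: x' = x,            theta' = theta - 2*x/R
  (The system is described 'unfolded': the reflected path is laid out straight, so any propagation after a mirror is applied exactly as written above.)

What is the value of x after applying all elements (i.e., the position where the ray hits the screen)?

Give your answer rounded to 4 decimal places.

Answer: 3.5609

Derivation:
Initial: x=-6.0000 theta=-0.2000
After 1 (propagate distance d=26): x=-11.2000 theta=-0.2000
After 2 (thin lens f=16): x=-11.2000 theta=0.5000
After 3 (propagate distance d=17): x=-2.7000 theta=0.5000
After 4 (thin lens f=-30): x=-2.7000 theta=0.4100
After 5 (propagate distance d=19): x=5.0900 theta=0.4100
After 6 (thin lens f=11): x=5.0900 theta=-29/550 (≈-0.0527)
After 7 (propagate distance d=29 (to screen)): x=3917/1100 (≈3.5609) theta=-29/550 (≈-0.0527)
Rounded to 4 decimal places: x = 3.5609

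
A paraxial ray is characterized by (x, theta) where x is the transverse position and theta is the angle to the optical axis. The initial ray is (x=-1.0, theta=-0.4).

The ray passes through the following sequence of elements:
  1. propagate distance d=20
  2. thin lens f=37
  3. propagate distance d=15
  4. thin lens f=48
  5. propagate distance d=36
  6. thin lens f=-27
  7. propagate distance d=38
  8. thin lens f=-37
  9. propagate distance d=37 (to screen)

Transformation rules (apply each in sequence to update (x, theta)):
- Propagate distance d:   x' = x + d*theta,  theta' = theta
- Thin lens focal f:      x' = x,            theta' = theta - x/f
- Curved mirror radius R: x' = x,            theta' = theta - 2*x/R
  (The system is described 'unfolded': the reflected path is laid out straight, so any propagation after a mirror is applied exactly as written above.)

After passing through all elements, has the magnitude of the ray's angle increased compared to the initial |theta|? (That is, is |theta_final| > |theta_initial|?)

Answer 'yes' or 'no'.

Initial: x=-1.0000 theta=-0.4000
After 1 (propagate distance d=20): x=-9.0000 theta=-0.4000
After 2 (thin lens f=37): x=-9.0000 theta=-29/185 (≈-0.1568)
After 3 (propagate distance d=15): x=-420/37 (≈-11.3514) theta=-29/185 (≈-0.1568)
After 4 (thin lens f=48): x=-420/37 (≈-11.3514) theta=59/740 (≈0.0797)
After 5 (propagate distance d=36): x=-1569/185 (≈-8.4811) theta=59/740 (≈0.0797)
After 6 (thin lens f=-27): x=-1569/185 (≈-8.4811) theta=-1561/6660 (≈-0.2344)
After 7 (propagate distance d=38): x=-57901/3330 (≈-17.3877) theta=-1561/6660 (≈-0.2344)
After 8 (thin lens f=-37): x=-57901/3330 (≈-17.3877) theta=-57853/82140 (≈-0.7043)
After 9 (propagate distance d=37 (to screen)): x=-289361/6660 (≈-43.4476) theta=-57853/82140 (≈-0.7043)
|theta_initial|=0.4000 |theta_final|=57853/82140 (≈0.7043) -> increased

Answer: yes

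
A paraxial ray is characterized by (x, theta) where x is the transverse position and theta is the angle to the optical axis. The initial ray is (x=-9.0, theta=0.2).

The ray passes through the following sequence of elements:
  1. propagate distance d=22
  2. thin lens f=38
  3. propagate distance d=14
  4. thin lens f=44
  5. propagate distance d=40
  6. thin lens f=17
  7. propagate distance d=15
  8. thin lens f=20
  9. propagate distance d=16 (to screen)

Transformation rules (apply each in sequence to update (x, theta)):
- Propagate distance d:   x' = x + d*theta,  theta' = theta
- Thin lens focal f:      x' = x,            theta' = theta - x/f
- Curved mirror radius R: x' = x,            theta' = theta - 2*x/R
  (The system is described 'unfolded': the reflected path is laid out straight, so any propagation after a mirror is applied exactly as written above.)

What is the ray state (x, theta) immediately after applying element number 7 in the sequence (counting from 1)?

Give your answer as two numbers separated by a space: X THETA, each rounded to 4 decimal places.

Answer: 6.3614 -0.4314

Derivation:
Initial: x=-9.0000 theta=0.2000
After 1 (propagate distance d=22): x=-4.6000 theta=0.2000
After 2 (thin lens f=38): x=-4.6000 theta=61/190 (≈0.3211)
After 3 (propagate distance d=14): x=-2/19 (≈-0.1053) theta=61/190 (≈0.3211)
After 4 (thin lens f=44): x=-2/19 (≈-0.1053) theta=338/1045 (≈0.3234)
After 5 (propagate distance d=40): x=2682/209 (≈12.8325) theta=338/1045 (≈0.3234)
After 6 (thin lens f=17): x=2682/209 (≈12.8325) theta=-7664/17765 (≈-0.4314)
After 7 (propagate distance d=15): x=22602/3553 (≈6.3614) theta=-7664/17765 (≈-0.4314)
Rounded to 4 decimal places: x = 6.3614, theta = -0.4314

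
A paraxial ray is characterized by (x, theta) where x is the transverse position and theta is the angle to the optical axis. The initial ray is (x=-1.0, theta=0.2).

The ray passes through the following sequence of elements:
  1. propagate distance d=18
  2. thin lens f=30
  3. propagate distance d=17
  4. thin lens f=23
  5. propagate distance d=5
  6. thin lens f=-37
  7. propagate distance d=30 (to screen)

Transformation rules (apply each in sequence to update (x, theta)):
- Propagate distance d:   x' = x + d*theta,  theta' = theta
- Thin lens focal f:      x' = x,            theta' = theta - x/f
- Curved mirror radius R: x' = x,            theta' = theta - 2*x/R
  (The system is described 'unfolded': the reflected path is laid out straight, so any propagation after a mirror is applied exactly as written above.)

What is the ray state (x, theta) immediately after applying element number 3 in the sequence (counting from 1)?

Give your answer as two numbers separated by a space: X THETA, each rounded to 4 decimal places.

Answer: 4.5267 0.1133

Derivation:
Initial: x=-1.0000 theta=0.2000
After 1 (propagate distance d=18): x=2.6000 theta=0.2000
After 2 (thin lens f=30): x=2.6000 theta=17/150 (≈0.1133)
After 3 (propagate distance d=17): x=679/150 (≈4.5267) theta=17/150 (≈0.1133)
Rounded to 4 decimal places: x = 4.5267, theta = 0.1133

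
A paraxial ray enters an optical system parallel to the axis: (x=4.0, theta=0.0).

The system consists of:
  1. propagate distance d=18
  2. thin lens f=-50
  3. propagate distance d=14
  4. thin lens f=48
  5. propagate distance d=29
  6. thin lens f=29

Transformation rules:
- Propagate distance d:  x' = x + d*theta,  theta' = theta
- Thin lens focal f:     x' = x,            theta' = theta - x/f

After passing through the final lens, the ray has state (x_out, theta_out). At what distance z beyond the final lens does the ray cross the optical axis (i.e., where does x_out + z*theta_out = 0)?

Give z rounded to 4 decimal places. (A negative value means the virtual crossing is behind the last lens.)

Answer: 24.6198

Derivation:
Initial: x=4.0000 theta=0.0000
After 1 (propagate distance d=18): x=4.0000 theta=0.0000
After 2 (thin lens f=-50): x=4.0000 theta=0.0800
After 3 (propagate distance d=14): x=5.1200 theta=0.0800
After 4 (thin lens f=48): x=5.1200 theta=-2/75 (≈-0.0267)
After 5 (propagate distance d=29): x=326/75 (≈4.3467) theta=-2/75 (≈-0.0267)
After 6 (thin lens f=29): x=326/75 (≈4.3467) theta=-128/725 (≈-0.1766)
z_focus = -x_out/theta_out = -(326/75)/(-128/725) = 4727/192 ≈ 24.6198
Rounded to 4 decimal places: z = 24.6198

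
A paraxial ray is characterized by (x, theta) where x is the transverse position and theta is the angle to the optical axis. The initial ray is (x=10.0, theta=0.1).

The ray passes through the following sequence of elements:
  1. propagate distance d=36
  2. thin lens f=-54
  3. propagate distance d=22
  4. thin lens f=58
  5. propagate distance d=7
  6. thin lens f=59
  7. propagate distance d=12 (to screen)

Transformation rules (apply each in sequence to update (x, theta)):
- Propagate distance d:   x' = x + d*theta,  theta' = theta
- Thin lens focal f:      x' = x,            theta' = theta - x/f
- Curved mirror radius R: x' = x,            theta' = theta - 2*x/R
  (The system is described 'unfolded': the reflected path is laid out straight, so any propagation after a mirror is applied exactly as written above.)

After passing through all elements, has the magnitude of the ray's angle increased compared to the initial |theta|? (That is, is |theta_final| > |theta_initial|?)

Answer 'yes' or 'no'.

Answer: yes

Derivation:
Initial: x=10.0000 theta=0.1000
After 1 (propagate distance d=36): x=13.6000 theta=0.1000
After 2 (thin lens f=-54): x=13.6000 theta=19/54 (≈0.3519)
After 3 (propagate distance d=22): x=2881/135 (≈21.3407) theta=19/54 (≈0.3519)
After 4 (thin lens f=58): x=2881/135 (≈21.3407) theta=-7/435 (≈-0.0161)
After 5 (propagate distance d=7): x=83108/3915 (≈21.2281) theta=-7/435 (≈-0.0161)
After 6 (thin lens f=59): x=83108/3915 (≈21.2281) theta=-17365/46197 (≈-0.3759)
After 7 (propagate distance d=12 (to screen)): x=3861472/230985 (≈16.7174) theta=-17365/46197 (≈-0.3759)
|theta_initial|=0.1000 |theta_final|=17365/46197 (≈0.3759) -> increased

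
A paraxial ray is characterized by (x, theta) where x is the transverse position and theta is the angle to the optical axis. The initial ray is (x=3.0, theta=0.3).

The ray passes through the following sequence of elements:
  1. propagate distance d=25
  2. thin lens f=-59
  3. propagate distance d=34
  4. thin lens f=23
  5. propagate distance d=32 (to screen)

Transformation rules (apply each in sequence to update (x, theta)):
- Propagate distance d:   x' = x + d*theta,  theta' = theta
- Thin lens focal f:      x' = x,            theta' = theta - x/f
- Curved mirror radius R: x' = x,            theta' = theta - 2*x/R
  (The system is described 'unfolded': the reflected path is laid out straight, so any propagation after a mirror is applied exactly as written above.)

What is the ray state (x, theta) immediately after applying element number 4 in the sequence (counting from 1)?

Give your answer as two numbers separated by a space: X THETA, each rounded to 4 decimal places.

Initial: x=3.0000 theta=0.3000
After 1 (propagate distance d=25): x=10.5000 theta=0.3000
After 2 (thin lens f=-59): x=10.5000 theta=141/295 (≈0.4780)
After 3 (propagate distance d=34): x=15783/590 (≈26.7508) theta=141/295 (≈0.4780)
After 4 (thin lens f=23): x=15783/590 (≈26.7508) theta=-9297/13570 (≈-0.6851)
Rounded to 4 decimal places: x = 26.7508, theta = -0.6851

Answer: 26.7508 -0.6851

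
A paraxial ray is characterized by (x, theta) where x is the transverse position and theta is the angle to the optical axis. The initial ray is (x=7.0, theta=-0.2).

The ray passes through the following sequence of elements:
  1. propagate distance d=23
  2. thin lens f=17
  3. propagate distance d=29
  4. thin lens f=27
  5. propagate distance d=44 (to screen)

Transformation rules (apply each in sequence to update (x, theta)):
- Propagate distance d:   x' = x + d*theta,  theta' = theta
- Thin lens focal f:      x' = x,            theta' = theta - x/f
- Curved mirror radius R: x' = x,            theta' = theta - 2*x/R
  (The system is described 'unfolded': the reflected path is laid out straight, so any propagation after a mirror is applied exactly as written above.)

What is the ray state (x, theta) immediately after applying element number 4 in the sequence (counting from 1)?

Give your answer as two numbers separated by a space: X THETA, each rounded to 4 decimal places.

Answer: -7.4941 -0.0636

Derivation:
Initial: x=7.0000 theta=-0.2000
After 1 (propagate distance d=23): x=2.4000 theta=-0.2000
After 2 (thin lens f=17): x=2.4000 theta=-29/85 (≈-0.3412)
After 3 (propagate distance d=29): x=-637/85 (≈-7.4941) theta=-29/85 (≈-0.3412)
After 4 (thin lens f=27): x=-637/85 (≈-7.4941) theta=-146/2295 (≈-0.0636)
Rounded to 4 decimal places: x = -7.4941, theta = -0.0636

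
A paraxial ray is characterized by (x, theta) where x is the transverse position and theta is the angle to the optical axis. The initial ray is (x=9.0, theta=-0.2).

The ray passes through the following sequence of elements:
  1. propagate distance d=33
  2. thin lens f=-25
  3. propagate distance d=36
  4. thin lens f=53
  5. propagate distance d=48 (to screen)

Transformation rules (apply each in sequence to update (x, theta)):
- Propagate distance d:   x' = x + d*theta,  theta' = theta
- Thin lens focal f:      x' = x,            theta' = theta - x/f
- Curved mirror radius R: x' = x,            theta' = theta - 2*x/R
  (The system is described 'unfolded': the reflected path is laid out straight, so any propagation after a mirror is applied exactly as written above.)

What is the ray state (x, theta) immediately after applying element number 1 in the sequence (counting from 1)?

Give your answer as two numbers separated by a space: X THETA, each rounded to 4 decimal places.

Answer: 2.4000 -0.2000

Derivation:
Initial: x=9.0000 theta=-0.2000
After 1 (propagate distance d=33): x=2.4000 theta=-0.2000
Rounded to 4 decimal places: x = 2.4000, theta = -0.2000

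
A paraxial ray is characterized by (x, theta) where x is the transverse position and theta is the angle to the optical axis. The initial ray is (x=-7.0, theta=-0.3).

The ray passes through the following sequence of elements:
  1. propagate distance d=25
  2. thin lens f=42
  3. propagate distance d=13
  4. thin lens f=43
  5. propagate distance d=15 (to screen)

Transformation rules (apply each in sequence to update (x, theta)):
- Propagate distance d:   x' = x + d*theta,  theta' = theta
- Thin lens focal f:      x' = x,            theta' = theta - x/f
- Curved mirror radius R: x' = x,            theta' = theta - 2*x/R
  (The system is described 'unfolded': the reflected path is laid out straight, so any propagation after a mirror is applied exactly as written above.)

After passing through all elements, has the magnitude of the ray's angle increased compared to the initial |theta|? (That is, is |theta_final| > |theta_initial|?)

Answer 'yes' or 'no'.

Answer: yes

Derivation:
Initial: x=-7.0000 theta=-0.3000
After 1 (propagate distance d=25): x=-14.5000 theta=-0.3000
After 2 (thin lens f=42): x=-14.5000 theta=19/420 (≈0.0452)
After 3 (propagate distance d=13): x=-5843/420 (≈-13.9119) theta=19/420 (≈0.0452)
After 4 (thin lens f=43): x=-5843/420 (≈-13.9119) theta=111/301 (≈0.3688)
After 5 (propagate distance d=15 (to screen)): x=-151349/18060 (≈-8.3803) theta=111/301 (≈0.3688)
|theta_initial|=0.3000 |theta_final|=111/301 (≈0.3688) -> increased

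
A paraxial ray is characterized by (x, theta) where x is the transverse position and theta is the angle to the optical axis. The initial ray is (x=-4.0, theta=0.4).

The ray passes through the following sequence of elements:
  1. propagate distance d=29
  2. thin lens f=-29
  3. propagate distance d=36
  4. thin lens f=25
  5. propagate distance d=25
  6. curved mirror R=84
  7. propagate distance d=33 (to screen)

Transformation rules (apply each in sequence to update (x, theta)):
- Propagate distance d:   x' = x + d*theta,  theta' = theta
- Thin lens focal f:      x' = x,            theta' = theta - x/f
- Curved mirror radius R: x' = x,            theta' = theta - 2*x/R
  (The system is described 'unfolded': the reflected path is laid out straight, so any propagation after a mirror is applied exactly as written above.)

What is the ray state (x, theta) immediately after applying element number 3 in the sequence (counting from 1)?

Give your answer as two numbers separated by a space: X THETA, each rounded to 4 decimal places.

Answer: 31.4345 0.6621

Derivation:
Initial: x=-4.0000 theta=0.4000
After 1 (propagate distance d=29): x=7.6000 theta=0.4000
After 2 (thin lens f=-29): x=7.6000 theta=96/145 (≈0.6621)
After 3 (propagate distance d=36): x=4558/145 (≈31.4345) theta=96/145 (≈0.6621)
Rounded to 4 decimal places: x = 31.4345, theta = 0.6621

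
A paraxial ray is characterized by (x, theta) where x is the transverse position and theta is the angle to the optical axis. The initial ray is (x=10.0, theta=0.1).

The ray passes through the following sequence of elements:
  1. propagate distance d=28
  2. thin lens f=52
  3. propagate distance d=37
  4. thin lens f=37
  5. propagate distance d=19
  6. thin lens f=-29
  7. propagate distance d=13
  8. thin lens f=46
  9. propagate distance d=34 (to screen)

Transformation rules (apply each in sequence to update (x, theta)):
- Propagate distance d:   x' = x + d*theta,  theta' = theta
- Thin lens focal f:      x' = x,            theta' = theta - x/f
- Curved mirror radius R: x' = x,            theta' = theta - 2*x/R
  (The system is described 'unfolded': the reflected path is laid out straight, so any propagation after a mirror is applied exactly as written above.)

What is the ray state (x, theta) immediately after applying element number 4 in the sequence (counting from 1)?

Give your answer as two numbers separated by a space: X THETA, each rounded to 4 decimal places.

Initial: x=10.0000 theta=0.1000
After 1 (propagate distance d=28): x=12.8000 theta=0.1000
After 2 (thin lens f=52): x=12.8000 theta=-19/130 (≈-0.1462)
After 3 (propagate distance d=37): x=961/130 (≈7.3923) theta=-19/130 (≈-0.1462)
After 4 (thin lens f=37): x=961/130 (≈7.3923) theta=-64/185 (≈-0.3459)
Rounded to 4 decimal places: x = 7.3923, theta = -0.3459

Answer: 7.3923 -0.3459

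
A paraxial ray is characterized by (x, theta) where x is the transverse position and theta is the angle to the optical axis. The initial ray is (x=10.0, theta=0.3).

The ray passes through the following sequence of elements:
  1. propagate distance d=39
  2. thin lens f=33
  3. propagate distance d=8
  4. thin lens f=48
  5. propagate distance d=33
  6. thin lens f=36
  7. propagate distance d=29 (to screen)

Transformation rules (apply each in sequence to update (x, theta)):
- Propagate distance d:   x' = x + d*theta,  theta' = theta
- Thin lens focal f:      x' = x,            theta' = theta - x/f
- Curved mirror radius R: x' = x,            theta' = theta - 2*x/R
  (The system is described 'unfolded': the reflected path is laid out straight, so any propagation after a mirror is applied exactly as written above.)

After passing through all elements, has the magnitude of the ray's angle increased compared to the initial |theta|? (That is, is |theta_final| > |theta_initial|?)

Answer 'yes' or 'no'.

Initial: x=10.0000 theta=0.3000
After 1 (propagate distance d=39): x=21.7000 theta=0.3000
After 2 (thin lens f=33): x=21.7000 theta=-59/165 (≈-0.3576)
After 3 (propagate distance d=8): x=6217/330 (≈18.8394) theta=-59/165 (≈-0.3576)
After 4 (thin lens f=48): x=6217/330 (≈18.8394) theta=-11881/15840 (≈-0.7501)
After 5 (propagate distance d=33): x=-31219/5280 (≈-5.9127) theta=-11881/15840 (≈-0.7501)
After 6 (thin lens f=36): x=-31219/5280 (≈-5.9127) theta=-10123/17280 (≈-0.5858)
After 7 (propagate distance d=29 (to screen)): x=-4353121/190080 (≈-22.9015) theta=-10123/17280 (≈-0.5858)
|theta_initial|=0.3000 |theta_final|=10123/17280 (≈0.5858) -> increased

Answer: yes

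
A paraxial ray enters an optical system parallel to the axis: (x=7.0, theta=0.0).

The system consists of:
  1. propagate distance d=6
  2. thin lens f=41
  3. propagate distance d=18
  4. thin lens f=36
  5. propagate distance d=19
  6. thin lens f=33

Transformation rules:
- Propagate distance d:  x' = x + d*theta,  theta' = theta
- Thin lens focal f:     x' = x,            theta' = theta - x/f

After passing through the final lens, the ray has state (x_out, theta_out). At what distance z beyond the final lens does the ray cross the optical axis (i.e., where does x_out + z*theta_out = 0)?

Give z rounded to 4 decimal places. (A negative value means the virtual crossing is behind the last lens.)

Initial: x=7.0000 theta=0.0000
After 1 (propagate distance d=6): x=7.0000 theta=0.0000
After 2 (thin lens f=41): x=7.0000 theta=-7/41 (≈-0.1707)
After 3 (propagate distance d=18): x=161/41 (≈3.9268) theta=-7/41 (≈-0.1707)
After 4 (thin lens f=36): x=161/41 (≈3.9268) theta=-413/1476 (≈-0.2798)
After 5 (propagate distance d=19): x=-2051/1476 (≈-1.3896) theta=-413/1476 (≈-0.2798)
After 6 (thin lens f=33): x=-2051/1476 (≈-1.3896) theta=-5789/24354 (≈-0.2377)
z_focus = -x_out/theta_out = -(-2051/1476)/(-5789/24354) = -9669/1654 ≈ -5.8458
Rounded to 4 decimal places: z = -5.8458

Answer: -5.8458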